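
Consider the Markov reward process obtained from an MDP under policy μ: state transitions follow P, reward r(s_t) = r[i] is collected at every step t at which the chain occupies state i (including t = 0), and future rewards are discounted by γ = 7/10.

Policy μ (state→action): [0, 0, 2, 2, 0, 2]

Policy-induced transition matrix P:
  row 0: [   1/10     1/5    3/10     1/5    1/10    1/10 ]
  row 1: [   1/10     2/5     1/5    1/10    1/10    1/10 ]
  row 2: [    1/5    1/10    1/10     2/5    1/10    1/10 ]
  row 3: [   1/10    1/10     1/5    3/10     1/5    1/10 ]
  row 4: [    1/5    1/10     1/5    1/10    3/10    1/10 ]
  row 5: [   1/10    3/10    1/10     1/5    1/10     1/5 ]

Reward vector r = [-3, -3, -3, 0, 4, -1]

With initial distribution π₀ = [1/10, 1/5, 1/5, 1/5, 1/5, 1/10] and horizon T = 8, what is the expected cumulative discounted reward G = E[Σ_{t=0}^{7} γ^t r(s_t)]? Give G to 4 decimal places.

t=0: π = [0.1000, 0.2000, 0.2000, 0.2000, 0.2000, 0.1000], E[r] = -0.8000, γ^t·E[r] = -0.800000, running G = -0.800000
t=1: π = [0.1400, 0.1900, 0.1800, 0.2200, 0.1600, 0.1100], E[r] = -1.0000, γ^t·E[r] = -0.700000, running G = -1.500000
t=2: π = [0.1340, 0.1930, 0.1850, 0.2230, 0.1540, 0.1110], E[r] = -1.0310, γ^t·E[r] = -0.505190, running G = -2.005190
t=3: π = [0.1339, 0.1935, 0.1838, 0.2246, 0.1531, 0.1111], E[r] = -1.0323, γ^t·E[r] = -0.354079, running G = -2.359269
t=4: π = [0.1337, 0.1937, 0.1839, 0.2246, 0.1531, 0.1111], E[r] = -1.0325, γ^t·E[r] = -0.247913, running G = -2.607182
t=5: π = [0.1337, 0.1937, 0.1839, 0.2246, 0.1531, 0.1111], E[r] = -1.0326, γ^t·E[r] = -0.173547, running G = -2.780729
t=6: π = [0.1337, 0.1937, 0.1839, 0.2246, 0.1531, 0.1111], E[r] = -1.0326, γ^t·E[r] = -0.121487, running G = -2.902216
t=7: π = [0.1337, 0.1937, 0.1839, 0.2246, 0.1531, 0.1111], E[r] = -1.0326, γ^t·E[r] = -0.085042, running G = -2.987258

G = -2.9873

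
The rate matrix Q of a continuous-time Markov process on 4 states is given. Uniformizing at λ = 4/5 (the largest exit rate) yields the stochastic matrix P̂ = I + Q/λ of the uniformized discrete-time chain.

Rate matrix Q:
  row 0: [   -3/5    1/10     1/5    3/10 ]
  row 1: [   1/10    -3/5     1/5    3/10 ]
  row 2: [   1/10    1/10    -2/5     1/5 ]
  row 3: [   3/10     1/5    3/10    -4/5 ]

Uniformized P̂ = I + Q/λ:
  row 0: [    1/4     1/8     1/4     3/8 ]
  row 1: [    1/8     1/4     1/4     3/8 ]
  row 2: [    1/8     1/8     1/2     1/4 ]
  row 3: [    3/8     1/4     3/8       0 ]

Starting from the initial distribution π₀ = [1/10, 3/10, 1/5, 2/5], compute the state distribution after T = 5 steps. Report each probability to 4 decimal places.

π = [0.2115, 0.1772, 0.3732, 0.2381]

t=0: π = [0.1000, 0.3000, 0.2000, 0.4000]
t=1: π = [0.2375, 0.2125, 0.3500, 0.2000]
t=2: π = [0.2047, 0.1766, 0.3625, 0.2563]
t=3: π = [0.2146, 0.1791, 0.3727, 0.2336]
t=4: π = [0.2102, 0.1766, 0.3724, 0.2408]
t=5: π = [0.2115, 0.1772, 0.3732, 0.2381]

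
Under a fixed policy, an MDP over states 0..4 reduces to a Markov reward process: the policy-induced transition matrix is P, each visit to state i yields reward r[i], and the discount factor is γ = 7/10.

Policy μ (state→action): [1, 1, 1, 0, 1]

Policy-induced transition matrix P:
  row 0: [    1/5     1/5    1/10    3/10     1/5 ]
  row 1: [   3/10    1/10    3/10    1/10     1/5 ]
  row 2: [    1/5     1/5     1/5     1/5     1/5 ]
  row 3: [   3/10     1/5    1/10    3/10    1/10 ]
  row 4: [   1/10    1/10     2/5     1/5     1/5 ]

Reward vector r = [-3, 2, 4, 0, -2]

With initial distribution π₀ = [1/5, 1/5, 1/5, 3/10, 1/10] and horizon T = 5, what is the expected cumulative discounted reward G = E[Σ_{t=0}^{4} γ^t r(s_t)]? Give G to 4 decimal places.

t=0: π = [0.2000, 0.2000, 0.2000, 0.3000, 0.1000], E[r] = 0.4000, γ^t·E[r] = 0.400000, running G = 0.400000
t=1: π = [0.2400, 0.1700, 0.1900, 0.2300, 0.1700], E[r] = 0.0400, γ^t·E[r] = 0.028000, running G = 0.428000
t=2: π = [0.2230, 0.1660, 0.2040, 0.2300, 0.1770], E[r] = 0.1250, γ^t·E[r] = 0.061250, running G = 0.489250
t=3: π = [0.2219, 0.1657, 0.2067, 0.2287, 0.1770], E[r] = 0.1385, γ^t·E[r] = 0.047506, running G = 0.536756
t=4: π = [0.2217, 0.1657, 0.2069, 0.2285, 0.1771], E[r] = 0.1396, γ^t·E[r] = 0.033523, running G = 0.570278

G = 0.5703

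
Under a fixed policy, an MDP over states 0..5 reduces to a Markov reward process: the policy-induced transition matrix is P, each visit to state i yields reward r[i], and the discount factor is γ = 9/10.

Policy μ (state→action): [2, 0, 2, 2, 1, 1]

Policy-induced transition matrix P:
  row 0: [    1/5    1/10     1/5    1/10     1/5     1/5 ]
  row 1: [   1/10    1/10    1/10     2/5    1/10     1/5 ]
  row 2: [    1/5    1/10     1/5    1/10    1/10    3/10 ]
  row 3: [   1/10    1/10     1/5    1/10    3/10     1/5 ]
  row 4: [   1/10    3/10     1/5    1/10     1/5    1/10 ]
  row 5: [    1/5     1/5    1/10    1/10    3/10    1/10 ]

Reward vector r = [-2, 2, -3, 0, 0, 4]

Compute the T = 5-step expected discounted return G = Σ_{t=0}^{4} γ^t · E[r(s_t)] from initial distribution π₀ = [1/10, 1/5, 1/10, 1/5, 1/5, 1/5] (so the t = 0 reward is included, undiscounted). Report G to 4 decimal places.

t=0: π = [0.1000, 0.2000, 0.1000, 0.2000, 0.2000, 0.2000], E[r] = 0.7000, γ^t·E[r] = 0.700000, running G = 0.700000
t=1: π = [0.1400, 0.1600, 0.1600, 0.1600, 0.2100, 0.1700], E[r] = 0.2400, γ^t·E[r] = 0.216000, running G = 0.916000
t=2: π = [0.1470, 0.1590, 0.1670, 0.1480, 0.2010, 0.1780], E[r] = 0.2350, γ^t·E[r] = 0.190350, running G = 1.106350
t=3: π = [0.1492, 0.1580, 0.1663, 0.1477, 0.2000, 0.1788], E[r] = 0.2339, γ^t·E[r] = 0.170513, running G = 1.276863
t=4: π = [0.1494, 0.1579, 0.1663, 0.1474, 0.2002, 0.1788], E[r] = 0.2329, γ^t·E[r] = 0.152832, running G = 1.429695

G = 1.4297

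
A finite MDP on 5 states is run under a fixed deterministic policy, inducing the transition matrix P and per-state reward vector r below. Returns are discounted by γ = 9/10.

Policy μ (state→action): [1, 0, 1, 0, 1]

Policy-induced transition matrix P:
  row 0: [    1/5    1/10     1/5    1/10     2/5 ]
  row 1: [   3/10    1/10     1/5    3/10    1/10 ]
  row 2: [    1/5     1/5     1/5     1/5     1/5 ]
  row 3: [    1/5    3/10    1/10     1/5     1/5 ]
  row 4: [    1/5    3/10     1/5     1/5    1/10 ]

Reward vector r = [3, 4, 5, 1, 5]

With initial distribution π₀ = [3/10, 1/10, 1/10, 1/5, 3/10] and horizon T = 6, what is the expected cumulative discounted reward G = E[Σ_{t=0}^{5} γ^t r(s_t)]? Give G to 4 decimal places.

t=0: π = [0.3000, 0.1000, 0.1000, 0.2000, 0.3000], E[r] = 3.5000, γ^t·E[r] = 3.500000, running G = 3.500000
t=1: π = [0.2100, 0.2100, 0.1800, 0.1800, 0.2200], E[r] = 3.6500, γ^t·E[r] = 3.285000, running G = 6.785000
t=2: π = [0.2210, 0.1980, 0.1820, 0.2000, 0.1990], E[r] = 3.5600, γ^t·E[r] = 2.883600, running G = 9.668600
t=3: π = [0.2198, 0.1980, 0.1800, 0.1977, 0.2045], E[r] = 3.5716, γ^t·E[r] = 2.603696, running G = 12.272296
t=4: π = [0.2198, 0.1984, 0.1802, 0.1978, 0.2037], E[r] = 3.5707, γ^t·E[r] = 2.342723, running G = 14.615020
t=5: π = [0.2198, 0.1983, 0.1802, 0.1979, 0.2037], E[r] = 3.5705, γ^t·E[r] = 2.108360, running G = 16.723380

G = 16.7234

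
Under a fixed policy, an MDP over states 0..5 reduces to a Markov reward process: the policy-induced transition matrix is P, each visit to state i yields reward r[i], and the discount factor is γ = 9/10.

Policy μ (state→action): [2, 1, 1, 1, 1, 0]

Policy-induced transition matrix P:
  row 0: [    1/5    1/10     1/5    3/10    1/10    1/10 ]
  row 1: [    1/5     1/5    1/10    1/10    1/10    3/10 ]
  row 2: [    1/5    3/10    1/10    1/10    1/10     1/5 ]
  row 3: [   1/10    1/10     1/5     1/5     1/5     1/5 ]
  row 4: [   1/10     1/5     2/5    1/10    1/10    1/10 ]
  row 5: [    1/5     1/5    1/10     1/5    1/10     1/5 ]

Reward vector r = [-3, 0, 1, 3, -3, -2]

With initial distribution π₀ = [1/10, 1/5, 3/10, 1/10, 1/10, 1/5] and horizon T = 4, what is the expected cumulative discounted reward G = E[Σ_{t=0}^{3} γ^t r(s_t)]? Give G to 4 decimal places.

G = -1.8759

t=0: π = [0.1000, 0.2000, 0.3000, 0.1000, 0.1000, 0.2000], E[r] = -0.4000, γ^t·E[r] = -0.400000, running G = -0.400000
t=1: π = [0.1800, 0.2100, 0.1500, 0.1500, 0.1100, 0.2000], E[r] = -0.6700, γ^t·E[r] = -0.603000, running G = -1.003000
t=2: π = [0.1740, 0.1820, 0.1660, 0.1710, 0.1150, 0.1920], E[r] = -0.5720, γ^t·E[r] = -0.463320, running G = -1.466320
t=3: π = [0.1714, 0.1821, 0.1690, 0.1711, 0.1171, 0.1893], E[r] = -0.5618, γ^t·E[r] = -0.409552, running G = -1.875872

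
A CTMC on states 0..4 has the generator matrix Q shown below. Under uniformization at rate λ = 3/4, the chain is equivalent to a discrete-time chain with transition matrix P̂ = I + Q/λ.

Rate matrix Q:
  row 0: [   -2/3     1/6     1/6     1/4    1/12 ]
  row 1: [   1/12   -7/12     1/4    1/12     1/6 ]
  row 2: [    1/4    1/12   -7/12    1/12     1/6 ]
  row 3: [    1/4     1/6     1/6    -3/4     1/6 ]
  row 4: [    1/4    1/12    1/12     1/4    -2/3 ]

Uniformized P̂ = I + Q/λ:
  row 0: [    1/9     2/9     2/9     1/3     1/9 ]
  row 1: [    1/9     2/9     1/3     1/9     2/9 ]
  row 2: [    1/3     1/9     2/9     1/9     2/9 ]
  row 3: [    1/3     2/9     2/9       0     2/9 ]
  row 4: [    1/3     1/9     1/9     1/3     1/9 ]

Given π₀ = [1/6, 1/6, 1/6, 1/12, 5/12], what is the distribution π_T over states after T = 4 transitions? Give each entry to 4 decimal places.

t=0: π = [0.1667, 0.1667, 0.1667, 0.0833, 0.4167]
t=1: π = [0.2593, 0.1574, 0.1944, 0.2315, 0.1574]
t=2: π = [0.2407, 0.1831, 0.2222, 0.1780, 0.1759]
t=3: π = [0.2391, 0.1780, 0.2230, 0.1839, 0.1759]
t=4: π = [0.2406, 0.1779, 0.2225, 0.1829, 0.1761]

π = [0.2406, 0.1779, 0.2225, 0.1829, 0.1761]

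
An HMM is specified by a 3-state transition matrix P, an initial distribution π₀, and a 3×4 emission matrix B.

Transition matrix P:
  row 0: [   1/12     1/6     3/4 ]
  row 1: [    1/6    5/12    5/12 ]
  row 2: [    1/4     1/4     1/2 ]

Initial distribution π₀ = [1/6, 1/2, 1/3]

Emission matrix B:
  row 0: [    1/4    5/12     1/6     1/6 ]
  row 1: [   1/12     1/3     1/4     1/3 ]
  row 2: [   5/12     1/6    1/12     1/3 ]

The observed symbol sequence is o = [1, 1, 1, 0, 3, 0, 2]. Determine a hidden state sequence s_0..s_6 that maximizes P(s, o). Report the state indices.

t=0: δ = [6.944e-02, 1.667e-01, 5.556e-02]  (obs o_0=1)
t=1: δ = [1.157e-02, 2.315e-02, 1.157e-02]  ψ = [1, 1, 1]  (obs o_1=1)
t=2: δ = [1.608e-03, 3.215e-03, 1.608e-03]  ψ = [1, 1, 1]  (obs o_2=1)
t=3: δ = [1.340e-04, 1.116e-04, 5.582e-04]  ψ = [1, 1, 1]  (obs o_3=0)
t=4: δ = [2.326e-05, 4.651e-05, 9.303e-05]  ψ = [2, 2, 2]  (obs o_4=3)
t=5: δ = [5.814e-06, 1.938e-06, 1.938e-05]  ψ = [2, 2, 2]  (obs o_5=0)
t=6: δ = [8.075e-07, 1.211e-06, 8.075e-07]  ψ = [2, 2, 2]  (obs o_6=2)
backtrack: best end state = 1; path = [1, 1, 1, 2, 2, 2, 1]

path = [1, 1, 1, 2, 2, 2, 1]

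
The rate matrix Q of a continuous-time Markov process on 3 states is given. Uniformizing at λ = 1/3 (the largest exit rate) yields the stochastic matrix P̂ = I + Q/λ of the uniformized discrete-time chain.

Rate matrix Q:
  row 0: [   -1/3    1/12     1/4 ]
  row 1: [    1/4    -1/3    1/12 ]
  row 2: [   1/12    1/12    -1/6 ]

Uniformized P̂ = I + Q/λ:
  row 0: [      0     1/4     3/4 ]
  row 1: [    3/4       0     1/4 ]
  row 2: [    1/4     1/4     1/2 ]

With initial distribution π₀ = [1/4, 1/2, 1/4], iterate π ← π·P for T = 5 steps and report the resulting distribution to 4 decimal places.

π = [0.2830, 0.1997, 0.5173]

t=0: π = [0.2500, 0.5000, 0.2500]
t=1: π = [0.4375, 0.1250, 0.4375]
t=2: π = [0.2031, 0.2188, 0.5781]
t=3: π = [0.3086, 0.1953, 0.4961]
t=4: π = [0.2705, 0.2012, 0.5283]
t=5: π = [0.2830, 0.1997, 0.5173]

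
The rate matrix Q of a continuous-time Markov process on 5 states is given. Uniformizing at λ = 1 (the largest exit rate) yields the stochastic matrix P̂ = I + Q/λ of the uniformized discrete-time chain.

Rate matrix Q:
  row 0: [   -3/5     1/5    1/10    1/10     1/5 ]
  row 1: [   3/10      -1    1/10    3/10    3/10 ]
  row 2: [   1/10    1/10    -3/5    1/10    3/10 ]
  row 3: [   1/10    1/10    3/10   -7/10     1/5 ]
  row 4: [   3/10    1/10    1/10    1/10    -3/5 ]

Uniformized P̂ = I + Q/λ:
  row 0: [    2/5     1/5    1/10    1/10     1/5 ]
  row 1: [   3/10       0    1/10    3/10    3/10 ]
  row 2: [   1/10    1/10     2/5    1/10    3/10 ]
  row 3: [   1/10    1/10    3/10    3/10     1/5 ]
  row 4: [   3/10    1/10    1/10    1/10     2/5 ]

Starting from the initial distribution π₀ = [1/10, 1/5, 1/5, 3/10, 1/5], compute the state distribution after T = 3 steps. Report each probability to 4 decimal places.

π = [0.2509, 0.1125, 0.1934, 0.1540, 0.2892]

t=0: π = [0.1000, 0.2000, 0.2000, 0.3000, 0.2000]
t=1: π = [0.2100, 0.0900, 0.2200, 0.2000, 0.2800]
t=2: π = [0.2370, 0.1120, 0.2060, 0.1580, 0.2870]
t=3: π = [0.2509, 0.1125, 0.1934, 0.1540, 0.2892]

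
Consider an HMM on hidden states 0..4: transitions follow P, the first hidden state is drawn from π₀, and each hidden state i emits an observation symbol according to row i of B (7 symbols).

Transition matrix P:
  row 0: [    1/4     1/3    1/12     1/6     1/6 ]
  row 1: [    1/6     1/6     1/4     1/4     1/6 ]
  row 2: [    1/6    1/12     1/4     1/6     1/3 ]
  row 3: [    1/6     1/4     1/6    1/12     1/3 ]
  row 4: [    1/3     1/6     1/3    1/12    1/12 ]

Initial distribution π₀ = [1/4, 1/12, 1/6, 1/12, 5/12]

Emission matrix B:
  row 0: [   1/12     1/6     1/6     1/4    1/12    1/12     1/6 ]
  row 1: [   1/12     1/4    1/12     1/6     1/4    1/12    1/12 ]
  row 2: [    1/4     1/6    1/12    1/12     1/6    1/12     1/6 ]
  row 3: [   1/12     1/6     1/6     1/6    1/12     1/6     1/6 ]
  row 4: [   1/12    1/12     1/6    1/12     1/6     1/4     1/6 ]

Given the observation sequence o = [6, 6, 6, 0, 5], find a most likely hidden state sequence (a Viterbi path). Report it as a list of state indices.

t=0: δ = [4.167e-02, 6.944e-03, 2.778e-02, 1.389e-02, 6.944e-02]  (obs o_0=6)
t=1: δ = [3.858e-03, 1.157e-03, 3.858e-03, 1.157e-03, 1.543e-03]  ψ = [4, 0, 4, 0, 2]  (obs o_1=6)
t=2: δ = [1.608e-04, 1.072e-04, 1.608e-04, 1.072e-04, 2.143e-04]  ψ = [0, 0, 2, 0, 2]  (obs o_2=6)
t=3: δ = [5.954e-06, 4.465e-06, 1.786e-05, 2.233e-06, 4.465e-06]  ψ = [4, 0, 4, 0, 2]  (obs o_3=0)
t=4: δ = [2.481e-07, 1.654e-07, 3.721e-07, 4.961e-07, 1.488e-06]  ψ = [2, 0, 2, 2, 2]  (obs o_4=5)
backtrack: best end state = 4; path = [4, 2, 4, 2, 4]

path = [4, 2, 4, 2, 4]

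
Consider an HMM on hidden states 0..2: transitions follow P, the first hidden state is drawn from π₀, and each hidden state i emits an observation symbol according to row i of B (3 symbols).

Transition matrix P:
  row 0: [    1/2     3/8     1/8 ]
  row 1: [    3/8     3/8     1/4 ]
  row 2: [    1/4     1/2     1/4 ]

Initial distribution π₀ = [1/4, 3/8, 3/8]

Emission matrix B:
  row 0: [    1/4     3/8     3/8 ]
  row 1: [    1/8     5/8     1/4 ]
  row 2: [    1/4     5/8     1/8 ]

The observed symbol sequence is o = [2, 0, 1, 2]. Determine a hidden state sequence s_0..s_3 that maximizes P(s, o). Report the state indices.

path = [0, 0, 0, 0]

t=0: δ = [9.375e-02, 9.375e-02, 4.688e-02]  (obs o_0=2)
t=1: δ = [1.172e-02, 4.395e-03, 5.859e-03]  ψ = [0, 0, 1]  (obs o_1=0)
t=2: δ = [2.197e-03, 2.747e-03, 9.155e-04]  ψ = [0, 0, 0]  (obs o_2=1)
t=3: δ = [4.120e-04, 2.575e-04, 8.583e-05]  ψ = [0, 1, 1]  (obs o_3=2)
backtrack: best end state = 0; path = [0, 0, 0, 0]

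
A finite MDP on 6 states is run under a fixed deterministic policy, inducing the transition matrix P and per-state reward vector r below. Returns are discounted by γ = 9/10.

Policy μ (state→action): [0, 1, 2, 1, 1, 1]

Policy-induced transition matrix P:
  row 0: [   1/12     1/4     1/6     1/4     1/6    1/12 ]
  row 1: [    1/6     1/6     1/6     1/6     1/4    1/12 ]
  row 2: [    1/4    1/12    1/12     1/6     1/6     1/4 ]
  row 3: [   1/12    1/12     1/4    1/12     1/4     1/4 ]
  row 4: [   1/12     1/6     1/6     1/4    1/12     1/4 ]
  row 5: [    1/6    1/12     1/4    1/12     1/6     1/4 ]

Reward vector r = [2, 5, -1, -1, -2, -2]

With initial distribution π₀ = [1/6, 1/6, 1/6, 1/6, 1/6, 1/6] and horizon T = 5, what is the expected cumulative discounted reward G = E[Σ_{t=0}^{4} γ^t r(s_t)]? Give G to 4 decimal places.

G = -0.2950

t=0: π = [0.1667, 0.1667, 0.1667, 0.1667, 0.1667, 0.1667], E[r] = 0.1667, γ^t·E[r] = 0.166667, running G = 0.166667
t=1: π = [0.1389, 0.1389, 0.1806, 0.1667, 0.1806, 0.1944], E[r] = -0.1250, γ^t·E[r] = -0.112500, running G = 0.054167
t=2: π = [0.1412, 0.1331, 0.1817, 0.1632, 0.1771, 0.2037], E[r] = -0.1586, γ^t·E[r] = -0.128438, running G = -0.074271
t=3: π = [0.1417, 0.1327, 0.1821, 0.1626, 0.1766, 0.2043], E[r] = -0.1595, γ^t·E[r] = -0.116297, running G = -0.190568
t=4: π = [0.1418, 0.1327, 0.1821, 0.1626, 0.1766, 0.2043], E[r] = -0.1592, γ^t·E[r] = -0.104440, running G = -0.295008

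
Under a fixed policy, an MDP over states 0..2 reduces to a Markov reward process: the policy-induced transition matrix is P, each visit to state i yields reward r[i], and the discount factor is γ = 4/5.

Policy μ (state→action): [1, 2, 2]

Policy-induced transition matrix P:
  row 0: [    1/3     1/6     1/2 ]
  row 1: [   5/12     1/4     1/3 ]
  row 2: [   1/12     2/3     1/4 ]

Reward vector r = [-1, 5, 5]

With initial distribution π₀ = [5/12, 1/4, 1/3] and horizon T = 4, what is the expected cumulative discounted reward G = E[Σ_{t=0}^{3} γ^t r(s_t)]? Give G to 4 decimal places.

G = 9.0711

t=0: π = [0.4167, 0.2500, 0.3333], E[r] = 2.5000, γ^t·E[r] = 2.500000, running G = 2.500000
t=1: π = [0.2708, 0.3542, 0.3750], E[r] = 3.3750, γ^t·E[r] = 2.700000, running G = 5.200000
t=2: π = [0.2691, 0.3837, 0.3472], E[r] = 3.3854, γ^t·E[r] = 2.166667, running G = 7.366667
t=3: π = [0.2785, 0.3723, 0.3492], E[r] = 3.3290, γ^t·E[r] = 1.704444, running G = 9.071111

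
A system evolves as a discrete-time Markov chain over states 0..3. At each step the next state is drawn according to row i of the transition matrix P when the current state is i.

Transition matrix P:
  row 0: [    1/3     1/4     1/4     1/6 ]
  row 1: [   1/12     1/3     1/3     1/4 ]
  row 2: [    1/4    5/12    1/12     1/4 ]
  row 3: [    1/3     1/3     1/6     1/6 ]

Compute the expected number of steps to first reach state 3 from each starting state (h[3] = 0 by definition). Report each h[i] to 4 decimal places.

First-step conditioning: h[3] = 0; for i ≠ 3, h[i] = 1 + Σ_k P[i][k]·h[k].
  h[0] = 1 + 1/3·h[0] + 1/4·h[1] + 1/4·h[2]
  h[1] = 1 + 1/12·h[0] + 1/3·h[1] + 1/3·h[2]
  h[2] = 1 + 1/4·h[0] + 5/12·h[1] + 1/12·h[2]
Solving the 3×3 linear system over states ≠ 3 gives exactly h = [456/97, 411/97, 417/97, 0] (h[3] = 0 is the target).

h = [4.7010, 4.2371, 4.2990, 0.0000]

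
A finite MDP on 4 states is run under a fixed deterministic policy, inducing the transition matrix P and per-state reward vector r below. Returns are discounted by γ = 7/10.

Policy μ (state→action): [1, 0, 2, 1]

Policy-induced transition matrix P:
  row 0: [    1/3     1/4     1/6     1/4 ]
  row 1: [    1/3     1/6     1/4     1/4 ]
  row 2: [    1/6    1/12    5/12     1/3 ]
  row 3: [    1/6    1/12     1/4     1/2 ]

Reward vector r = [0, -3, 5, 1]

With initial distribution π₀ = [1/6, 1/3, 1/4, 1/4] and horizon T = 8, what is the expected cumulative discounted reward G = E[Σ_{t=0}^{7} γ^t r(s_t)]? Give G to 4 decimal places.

G = 3.3471

t=0: π = [0.1667, 0.3333, 0.2500, 0.2500], E[r] = 0.5000, γ^t·E[r] = 0.500000, running G = 0.500000
t=1: π = [0.2500, 0.1389, 0.2778, 0.3333], E[r] = 1.3056, γ^t·E[r] = 0.913889, running G = 1.413889
t=2: π = [0.2315, 0.1366, 0.2755, 0.3565], E[r] = 1.3241, γ^t·E[r] = 0.648796, running G = 2.062685
t=3: π = [0.2280, 0.1333, 0.2766, 0.3621], E[r] = 1.3453, γ^t·E[r] = 0.461436, running G = 2.524121
t=4: π = [0.2269, 0.1324, 0.2771, 0.3636], E[r] = 1.3518, γ^t·E[r] = 0.324556, running G = 2.848677
t=5: π = [0.2266, 0.1322, 0.2773, 0.3640], E[r] = 1.3538, γ^t·E[r] = 0.227536, running G = 3.076213
t=6: π = [0.2265, 0.1321, 0.2773, 0.3641], E[r] = 1.3544, γ^t·E[r] = 0.159349, running G = 3.235562
t=7: π = [0.2264, 0.1321, 0.2774, 0.3641], E[r] = 1.3546, γ^t·E[r] = 0.111560, running G = 3.347122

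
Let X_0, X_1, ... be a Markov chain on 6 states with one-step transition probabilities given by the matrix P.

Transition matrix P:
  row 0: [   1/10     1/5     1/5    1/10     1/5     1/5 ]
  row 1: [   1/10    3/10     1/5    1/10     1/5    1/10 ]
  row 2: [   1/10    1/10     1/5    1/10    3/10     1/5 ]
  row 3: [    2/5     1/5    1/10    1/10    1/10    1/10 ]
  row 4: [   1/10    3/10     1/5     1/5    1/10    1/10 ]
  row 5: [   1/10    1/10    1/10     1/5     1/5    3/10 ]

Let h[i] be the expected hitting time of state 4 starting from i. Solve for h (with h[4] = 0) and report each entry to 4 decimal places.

First-step conditioning: h[4] = 0; for i ≠ 4, h[i] = 1 + Σ_k P[i][k]·h[k].
  h[0] = 1 + 1/10·h[0] + 1/5·h[1] + 1/5·h[2] + 1/10·h[3] + 1/5·h[5]
  h[1] = 1 + 1/10·h[0] + 3/10·h[1] + 1/5·h[2] + 1/10·h[3] + 1/10·h[5]
  h[2] = 1 + 1/10·h[0] + 1/10·h[1] + 1/5·h[2] + 1/10·h[3] + 1/5·h[5]
  h[3] = 1 + 2/5·h[0] + 1/5·h[1] + 1/10·h[2] + 1/10·h[3] + 1/10·h[5]
  h[5] = 1 + 1/10·h[0] + 1/10·h[1] + 1/10·h[2] + 1/5·h[3] + 3/10·h[5]
Solving the 5×5 linear system over states ≠ 4 gives exactly h = [8101/1661, 8080/1661, 663/151, 8973/1661, 0, 8290/1661] (h[4] = 0 is the target).

h = [4.8772, 4.8645, 4.3907, 5.4022, 0.0000, 4.9910]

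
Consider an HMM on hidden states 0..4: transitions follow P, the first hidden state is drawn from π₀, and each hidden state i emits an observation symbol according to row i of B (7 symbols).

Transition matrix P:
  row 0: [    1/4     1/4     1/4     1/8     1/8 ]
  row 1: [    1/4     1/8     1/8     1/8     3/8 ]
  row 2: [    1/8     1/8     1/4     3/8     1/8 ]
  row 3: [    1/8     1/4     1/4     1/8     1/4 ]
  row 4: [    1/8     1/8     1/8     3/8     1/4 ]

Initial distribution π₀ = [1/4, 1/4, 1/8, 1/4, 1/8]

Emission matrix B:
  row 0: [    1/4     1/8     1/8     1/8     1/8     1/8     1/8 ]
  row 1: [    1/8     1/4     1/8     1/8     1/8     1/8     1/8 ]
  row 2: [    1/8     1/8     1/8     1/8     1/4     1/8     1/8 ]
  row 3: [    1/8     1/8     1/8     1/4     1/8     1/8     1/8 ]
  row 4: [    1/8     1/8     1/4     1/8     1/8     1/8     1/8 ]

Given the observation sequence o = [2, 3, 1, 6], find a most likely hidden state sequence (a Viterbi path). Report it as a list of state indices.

t=0: δ = [3.125e-02, 3.125e-02, 1.562e-02, 3.125e-02, 3.125e-02]  (obs o_0=2)
t=1: δ = [9.766e-04, 9.766e-04, 9.766e-04, 2.930e-03, 1.465e-03]  ψ = [0, 0, 0, 4, 1]  (obs o_1=3)
t=2: δ = [4.578e-05, 1.831e-04, 9.155e-05, 6.866e-05, 9.155e-05]  ψ = [3, 3, 3, 4, 3]  (obs o_2=1)
t=3: δ = [5.722e-06, 2.861e-06, 2.861e-06, 4.292e-06, 8.583e-06]  ψ = [1, 1, 1, 2, 1]  (obs o_3=6)
backtrack: best end state = 4; path = [4, 3, 1, 4]

path = [4, 3, 1, 4]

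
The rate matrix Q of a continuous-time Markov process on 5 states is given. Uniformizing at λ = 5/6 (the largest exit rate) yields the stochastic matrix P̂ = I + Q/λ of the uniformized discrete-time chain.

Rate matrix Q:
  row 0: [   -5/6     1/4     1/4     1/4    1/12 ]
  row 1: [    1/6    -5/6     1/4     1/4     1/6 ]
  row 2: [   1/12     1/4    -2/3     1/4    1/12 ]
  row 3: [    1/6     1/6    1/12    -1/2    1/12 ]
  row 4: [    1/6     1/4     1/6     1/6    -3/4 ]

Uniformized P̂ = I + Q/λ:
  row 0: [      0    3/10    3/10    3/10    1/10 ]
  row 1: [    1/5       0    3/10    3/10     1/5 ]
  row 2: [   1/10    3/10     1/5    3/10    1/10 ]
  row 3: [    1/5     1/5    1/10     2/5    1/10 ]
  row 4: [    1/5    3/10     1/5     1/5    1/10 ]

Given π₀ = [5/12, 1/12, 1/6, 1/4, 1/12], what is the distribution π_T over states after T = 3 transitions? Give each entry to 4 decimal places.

π = [0.1482, 0.2099, 0.2030, 0.3196, 0.1193]

t=0: π = [0.4167, 0.0833, 0.1667, 0.2500, 0.0833]
t=1: π = [0.1000, 0.2500, 0.2250, 0.3167, 0.1083]
t=2: π = [0.1575, 0.1933, 0.2033, 0.3208, 0.1250]
t=3: π = [0.1482, 0.2099, 0.2030, 0.3196, 0.1193]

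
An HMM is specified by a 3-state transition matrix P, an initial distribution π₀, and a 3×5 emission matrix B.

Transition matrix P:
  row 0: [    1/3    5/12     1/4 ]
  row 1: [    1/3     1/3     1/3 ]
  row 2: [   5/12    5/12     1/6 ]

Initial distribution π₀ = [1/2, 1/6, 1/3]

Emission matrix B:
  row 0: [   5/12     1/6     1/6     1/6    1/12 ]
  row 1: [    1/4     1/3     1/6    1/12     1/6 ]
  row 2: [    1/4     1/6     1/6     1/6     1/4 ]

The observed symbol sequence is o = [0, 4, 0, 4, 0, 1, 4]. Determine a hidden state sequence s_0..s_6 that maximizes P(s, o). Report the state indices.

path = [0, 2, 0, 2, 0, 1, 2]

t=0: δ = [2.083e-01, 4.167e-02, 8.333e-02]  (obs o_0=0)
t=1: δ = [5.787e-03, 1.447e-02, 1.302e-02]  ψ = [0, 0, 0]  (obs o_1=4)
t=2: δ = [2.261e-03, 1.356e-03, 1.206e-03]  ψ = [2, 2, 1]  (obs o_2=0)
t=3: δ = [6.279e-05, 1.570e-04, 1.413e-04]  ψ = [0, 0, 0]  (obs o_3=4)
t=4: δ = [2.453e-05, 1.472e-05, 1.308e-05]  ψ = [2, 2, 1]  (obs o_4=0)
t=5: δ = [1.363e-06, 3.407e-06, 1.022e-06]  ψ = [0, 0, 0]  (obs o_5=1)
t=6: δ = [9.463e-08, 1.893e-07, 2.839e-07]  ψ = [1, 1, 1]  (obs o_6=4)
backtrack: best end state = 2; path = [0, 2, 0, 2, 0, 1, 2]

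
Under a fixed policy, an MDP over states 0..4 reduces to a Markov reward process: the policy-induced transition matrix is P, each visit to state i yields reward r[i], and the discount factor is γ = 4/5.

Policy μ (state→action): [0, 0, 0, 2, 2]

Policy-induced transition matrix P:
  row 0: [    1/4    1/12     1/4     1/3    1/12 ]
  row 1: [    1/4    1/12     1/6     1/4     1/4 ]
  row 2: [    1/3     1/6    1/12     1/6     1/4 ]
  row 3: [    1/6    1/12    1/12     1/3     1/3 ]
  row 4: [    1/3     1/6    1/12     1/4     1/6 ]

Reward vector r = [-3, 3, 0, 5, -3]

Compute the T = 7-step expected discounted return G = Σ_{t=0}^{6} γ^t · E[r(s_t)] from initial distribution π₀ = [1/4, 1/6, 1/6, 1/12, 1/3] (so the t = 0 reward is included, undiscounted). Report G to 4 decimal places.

G = 0.1454

t=0: π = [0.2500, 0.1667, 0.1667, 0.0833, 0.3333], E[r] = -0.8333, γ^t·E[r] = -0.833333, running G = -0.833333
t=1: π = [0.2847, 0.1250, 0.1389, 0.2639, 0.1875], E[r] = 0.2778, γ^t·E[r] = 0.222222, running G = -0.611111
t=2: π = [0.2552, 0.1105, 0.1412, 0.2841, 0.2089], E[r] = 0.3600, γ^t·E[r] = 0.230370, running G = -0.380741
t=3: π = [0.2555, 0.1125, 0.1351, 0.2832, 0.2137], E[r] = 0.3457, γ^t·E[r] = 0.177012, running G = -0.203728
t=4: π = [0.2555, 0.1124, 0.1353, 0.2836, 0.2132], E[r] = 0.3493, γ^t·E[r] = 0.143093, running G = -0.060635
t=5: π = [0.2554, 0.1124, 0.1353, 0.2837, 0.2133], E[r] = 0.3493, γ^t·E[r] = 0.114455, running G = 0.053820
t=6: π = [0.2554, 0.1124, 0.1353, 0.2836, 0.2133], E[r] = 0.3493, γ^t·E[r] = 0.091558, running G = 0.145378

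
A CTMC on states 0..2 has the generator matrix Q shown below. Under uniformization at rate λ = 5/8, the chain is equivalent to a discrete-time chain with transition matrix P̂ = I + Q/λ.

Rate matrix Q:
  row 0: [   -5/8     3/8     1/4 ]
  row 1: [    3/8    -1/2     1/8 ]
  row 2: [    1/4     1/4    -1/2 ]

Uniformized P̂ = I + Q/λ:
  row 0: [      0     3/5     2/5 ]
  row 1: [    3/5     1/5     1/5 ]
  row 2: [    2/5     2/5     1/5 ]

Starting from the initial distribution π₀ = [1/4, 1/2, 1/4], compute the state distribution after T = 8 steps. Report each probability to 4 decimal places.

t=0: π = [0.2500, 0.5000, 0.2500]
t=1: π = [0.4000, 0.3500, 0.2500]
t=2: π = [0.3100, 0.4100, 0.2800]
t=3: π = [0.3580, 0.3800, 0.2620]
t=4: π = [0.3328, 0.3956, 0.2716]
t=5: π = [0.3460, 0.3874, 0.2666]
t=6: π = [0.3391, 0.3917, 0.2692]
t=7: π = [0.3427, 0.3895, 0.2678]
t=8: π = [0.3408, 0.3906, 0.2685]

π = [0.3408, 0.3906, 0.2685]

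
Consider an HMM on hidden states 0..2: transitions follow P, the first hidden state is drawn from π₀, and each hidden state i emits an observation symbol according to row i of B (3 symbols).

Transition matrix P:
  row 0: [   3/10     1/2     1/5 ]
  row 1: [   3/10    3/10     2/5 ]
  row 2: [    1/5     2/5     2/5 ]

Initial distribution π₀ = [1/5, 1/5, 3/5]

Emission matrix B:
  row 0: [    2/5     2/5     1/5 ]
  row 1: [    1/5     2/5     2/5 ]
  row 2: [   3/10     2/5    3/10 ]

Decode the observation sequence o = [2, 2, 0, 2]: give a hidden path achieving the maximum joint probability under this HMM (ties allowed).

path = [2, 1, 0, 1]

t=0: δ = [4.000e-02, 8.000e-02, 1.800e-01]  (obs o_0=2)
t=1: δ = [7.200e-03, 2.880e-02, 2.160e-02]  ψ = [2, 2, 2]  (obs o_1=2)
t=2: δ = [3.456e-03, 1.728e-03, 3.456e-03]  ψ = [1, 1, 1]  (obs o_2=0)
t=3: δ = [2.074e-04, 6.912e-04, 4.147e-04]  ψ = [0, 0, 2]  (obs o_3=2)
backtrack: best end state = 1; path = [2, 1, 0, 1]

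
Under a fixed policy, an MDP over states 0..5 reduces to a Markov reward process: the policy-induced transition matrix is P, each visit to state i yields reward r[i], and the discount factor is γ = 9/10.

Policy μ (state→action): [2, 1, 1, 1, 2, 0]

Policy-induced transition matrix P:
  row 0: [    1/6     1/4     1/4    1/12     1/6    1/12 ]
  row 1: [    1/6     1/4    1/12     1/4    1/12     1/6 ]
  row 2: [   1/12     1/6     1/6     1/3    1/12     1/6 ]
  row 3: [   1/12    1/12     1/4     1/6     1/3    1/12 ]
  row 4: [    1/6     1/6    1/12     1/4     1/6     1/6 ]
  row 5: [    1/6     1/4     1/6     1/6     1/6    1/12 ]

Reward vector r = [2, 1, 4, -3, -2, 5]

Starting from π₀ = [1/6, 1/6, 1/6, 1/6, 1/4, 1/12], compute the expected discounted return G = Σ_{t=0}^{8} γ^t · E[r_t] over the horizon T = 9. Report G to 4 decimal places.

t=0: π = [0.1667, 0.1667, 0.1667, 0.1667, 0.2500, 0.0833], E[r] = 0.5833, γ^t·E[r] = 0.583333, running G = 0.583333
t=1: π = [0.1389, 0.1875, 0.1597, 0.2153, 0.1667, 0.1319], E[r] = 0.7847, γ^t·E[r] = 0.706250, running G = 1.289583
t=2: π = [0.1354, 0.1869, 0.1667, 0.2112, 0.1736, 0.1262], E[r] = 0.7743, γ^t·E[r] = 0.627188, running G = 1.916771
t=3: π = [0.1352, 0.1864, 0.1655, 0.2132, 0.1724, 0.1273], E[r] = 0.7707, γ^t·E[r] = 0.561867, running G = 2.478638
t=4: π = [0.1351, 0.1863, 0.1658, 0.2129, 0.1729, 0.1270], E[r] = 0.7704, γ^t·E[r] = 0.505480, running G = 2.984118
t=5: π = [0.1351, 0.1863, 0.1657, 0.2130, 0.1728, 0.1271], E[r] = 0.7703, γ^t·E[r] = 0.454873, running G = 3.438991
t=6: π = [0.1351, 0.1863, 0.1657, 0.2130, 0.1728, 0.1271], E[r] = 0.7703, γ^t·E[r] = 0.409386, running G = 3.848378
t=7: π = [0.1351, 0.1863, 0.1657, 0.2130, 0.1728, 0.1271], E[r] = 0.7703, γ^t·E[r] = 0.368446, running G = 4.216824
t=8: π = [0.1351, 0.1863, 0.1657, 0.2130, 0.1728, 0.1271], E[r] = 0.7703, γ^t·E[r] = 0.331602, running G = 4.548426

G = 4.5484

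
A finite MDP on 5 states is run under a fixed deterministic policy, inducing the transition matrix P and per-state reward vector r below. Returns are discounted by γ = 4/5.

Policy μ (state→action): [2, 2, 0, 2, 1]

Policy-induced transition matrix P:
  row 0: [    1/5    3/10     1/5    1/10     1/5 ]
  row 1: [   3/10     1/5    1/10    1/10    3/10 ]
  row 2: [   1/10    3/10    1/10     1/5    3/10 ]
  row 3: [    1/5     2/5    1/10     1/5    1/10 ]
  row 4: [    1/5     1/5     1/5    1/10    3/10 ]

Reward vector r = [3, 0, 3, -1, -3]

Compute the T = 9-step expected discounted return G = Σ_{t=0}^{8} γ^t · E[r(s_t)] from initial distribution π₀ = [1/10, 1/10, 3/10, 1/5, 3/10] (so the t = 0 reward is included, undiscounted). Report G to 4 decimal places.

t=0: π = [0.1000, 0.1000, 0.3000, 0.2000, 0.3000], E[r] = 0.1000, γ^t·E[r] = 0.100000, running G = 0.100000
t=1: π = [0.1800, 0.2800, 0.1400, 0.1500, 0.2500], E[r] = 0.0600, γ^t·E[r] = 0.048000, running G = 0.148000
t=2: π = [0.2140, 0.2620, 0.1430, 0.1290, 0.2520], E[r] = 0.1860, γ^t·E[r] = 0.119040, running G = 0.267040
t=3: π = [0.2119, 0.2615, 0.1466, 0.1272, 0.2528], E[r] = 0.1899, γ^t·E[r] = 0.097229, running G = 0.364269
t=4: π = [0.2115, 0.2613, 0.1465, 0.1274, 0.2534], E[r] = 0.1864, γ^t·E[r] = 0.076345, running G = 0.440614
t=5: π = [0.2115, 0.2613, 0.1465, 0.1274, 0.2534], E[r] = 0.1864, γ^t·E[r] = 0.061078, running G = 0.501692
t=6: π = [0.2115, 0.2613, 0.1465, 0.1274, 0.2534], E[r] = 0.1864, γ^t·E[r] = 0.048859, running G = 0.550550
t=7: π = [0.2115, 0.2613, 0.1465, 0.1274, 0.2534], E[r] = 0.1864, γ^t·E[r] = 0.039087, running G = 0.589637
t=8: π = [0.2115, 0.2613, 0.1465, 0.1274, 0.2534], E[r] = 0.1864, γ^t·E[r] = 0.031270, running G = 0.620907

G = 0.6209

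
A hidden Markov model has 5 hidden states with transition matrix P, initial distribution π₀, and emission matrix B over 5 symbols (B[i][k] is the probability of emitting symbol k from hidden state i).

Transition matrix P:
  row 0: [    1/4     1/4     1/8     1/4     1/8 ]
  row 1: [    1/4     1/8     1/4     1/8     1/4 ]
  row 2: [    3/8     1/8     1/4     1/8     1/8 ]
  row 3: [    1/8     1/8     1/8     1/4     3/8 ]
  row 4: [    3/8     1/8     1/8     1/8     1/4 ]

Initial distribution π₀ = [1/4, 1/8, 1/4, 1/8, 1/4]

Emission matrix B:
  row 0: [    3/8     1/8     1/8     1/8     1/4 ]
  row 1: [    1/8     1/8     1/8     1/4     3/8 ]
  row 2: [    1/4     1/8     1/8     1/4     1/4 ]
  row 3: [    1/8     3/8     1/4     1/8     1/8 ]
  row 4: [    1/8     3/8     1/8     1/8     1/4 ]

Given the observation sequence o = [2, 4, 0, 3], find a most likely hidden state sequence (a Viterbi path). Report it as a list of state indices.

t=0: δ = [3.125e-02, 1.562e-02, 3.125e-02, 3.125e-02, 3.125e-02]  (obs o_0=2)
t=1: δ = [2.930e-03, 2.930e-03, 1.953e-03, 9.766e-04, 2.930e-03]  ψ = [2, 0, 2, 0, 3]  (obs o_1=4)
t=2: δ = [4.120e-04, 9.155e-05, 1.831e-04, 9.155e-05, 9.155e-05]  ψ = [4, 0, 1, 0, 1]  (obs o_2=0)
t=3: δ = [1.287e-05, 2.575e-05, 1.287e-05, 1.287e-05, 6.437e-06]  ψ = [0, 0, 0, 0, 0]  (obs o_3=3)
backtrack: best end state = 1; path = [3, 4, 0, 1]

path = [3, 4, 0, 1]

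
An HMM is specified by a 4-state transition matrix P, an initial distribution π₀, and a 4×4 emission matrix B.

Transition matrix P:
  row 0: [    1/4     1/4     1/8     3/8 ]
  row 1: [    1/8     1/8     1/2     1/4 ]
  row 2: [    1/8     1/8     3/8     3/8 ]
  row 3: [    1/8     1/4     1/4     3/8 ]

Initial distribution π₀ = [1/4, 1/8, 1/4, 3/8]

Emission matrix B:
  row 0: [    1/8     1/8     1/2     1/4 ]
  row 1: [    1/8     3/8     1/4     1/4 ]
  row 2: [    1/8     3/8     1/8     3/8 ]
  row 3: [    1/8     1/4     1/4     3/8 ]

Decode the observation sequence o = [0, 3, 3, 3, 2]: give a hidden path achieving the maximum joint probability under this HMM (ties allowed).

t=0: δ = [3.125e-02, 1.562e-02, 3.125e-02, 4.688e-02]  (obs o_0=0)
t=1: δ = [1.953e-03, 2.930e-03, 4.395e-03, 6.592e-03]  ψ = [0, 3, 2, 3]  (obs o_1=3)
t=2: δ = [2.060e-04, 4.120e-04, 6.180e-04, 9.270e-04]  ψ = [3, 3, 2, 3]  (obs o_2=3)
t=3: δ = [2.897e-05, 5.794e-05, 8.690e-05, 1.304e-04]  ψ = [3, 3, 2, 3]  (obs o_3=3)
t=4: δ = [8.147e-06, 8.147e-06, 4.074e-06, 1.222e-05]  ψ = [3, 3, 2, 3]  (obs o_4=2)
backtrack: best end state = 3; path = [3, 3, 3, 3, 3]

path = [3, 3, 3, 3, 3]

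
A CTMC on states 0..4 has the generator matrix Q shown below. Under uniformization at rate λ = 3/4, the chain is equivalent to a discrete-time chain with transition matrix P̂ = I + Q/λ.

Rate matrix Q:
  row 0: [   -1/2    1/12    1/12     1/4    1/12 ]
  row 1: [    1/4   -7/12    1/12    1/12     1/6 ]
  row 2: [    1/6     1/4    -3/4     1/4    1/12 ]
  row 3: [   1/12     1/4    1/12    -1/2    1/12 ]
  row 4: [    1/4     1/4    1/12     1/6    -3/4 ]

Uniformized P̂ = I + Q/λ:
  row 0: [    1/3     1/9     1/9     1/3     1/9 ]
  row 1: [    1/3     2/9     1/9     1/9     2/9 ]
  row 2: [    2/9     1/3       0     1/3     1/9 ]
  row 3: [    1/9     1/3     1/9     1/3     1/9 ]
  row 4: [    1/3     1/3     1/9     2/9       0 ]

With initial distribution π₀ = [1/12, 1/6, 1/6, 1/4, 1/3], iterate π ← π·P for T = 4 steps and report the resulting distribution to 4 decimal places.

π = [0.2635, 0.2470, 0.1000, 0.2647, 0.1249]

t=0: π = [0.0833, 0.1667, 0.1667, 0.2500, 0.3333]
t=1: π = [0.2593, 0.2963, 0.0926, 0.2593, 0.0926]
t=2: π = [0.2654, 0.2428, 0.1008, 0.2572, 0.1337]
t=3: π = [0.2650, 0.2474, 0.0999, 0.2645, 0.1232]
t=4: π = [0.2635, 0.2470, 0.1000, 0.2647, 0.1249]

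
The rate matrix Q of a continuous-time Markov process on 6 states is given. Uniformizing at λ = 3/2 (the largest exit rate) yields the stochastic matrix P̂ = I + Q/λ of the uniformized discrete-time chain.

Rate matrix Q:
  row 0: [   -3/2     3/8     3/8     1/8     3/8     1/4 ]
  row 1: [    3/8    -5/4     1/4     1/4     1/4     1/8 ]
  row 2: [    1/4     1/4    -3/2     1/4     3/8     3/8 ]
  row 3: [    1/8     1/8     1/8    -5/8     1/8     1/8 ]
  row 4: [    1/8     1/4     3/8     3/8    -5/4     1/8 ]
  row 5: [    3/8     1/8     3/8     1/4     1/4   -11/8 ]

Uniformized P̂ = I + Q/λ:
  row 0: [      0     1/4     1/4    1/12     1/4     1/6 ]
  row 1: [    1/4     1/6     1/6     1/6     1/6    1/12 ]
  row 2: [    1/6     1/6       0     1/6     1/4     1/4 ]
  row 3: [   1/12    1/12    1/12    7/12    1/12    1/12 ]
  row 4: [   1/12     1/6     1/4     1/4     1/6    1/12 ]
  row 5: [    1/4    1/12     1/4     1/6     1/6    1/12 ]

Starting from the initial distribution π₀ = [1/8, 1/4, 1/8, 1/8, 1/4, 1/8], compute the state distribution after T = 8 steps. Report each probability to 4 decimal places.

π = [0.1290, 0.1432, 0.1517, 0.2909, 0.1658, 0.1194]

t=0: π = [0.1250, 0.2500, 0.1250, 0.1250, 0.2500, 0.1250]
t=1: π = [0.1458, 0.1563, 0.1771, 0.2292, 0.1771, 0.1146]
t=2: π = [0.1311, 0.1502, 0.1545, 0.2648, 0.1745, 0.1250]
t=3: π = [0.1311, 0.1451, 0.1547, 0.2806, 0.1684, 0.1200]
t=4: π = [0.1295, 0.1442, 0.1525, 0.2867, 0.1671, 0.1201]
t=5: π = [0.1293, 0.1436, 0.1521, 0.2893, 0.1663, 0.1195]
t=6: π = [0.1291, 0.1434, 0.1518, 0.2903, 0.1660, 0.1195]
t=7: π = [0.1290, 0.1433, 0.1517, 0.2907, 0.1659, 0.1194]
t=8: π = [0.1290, 0.1432, 0.1517, 0.2909, 0.1658, 0.1194]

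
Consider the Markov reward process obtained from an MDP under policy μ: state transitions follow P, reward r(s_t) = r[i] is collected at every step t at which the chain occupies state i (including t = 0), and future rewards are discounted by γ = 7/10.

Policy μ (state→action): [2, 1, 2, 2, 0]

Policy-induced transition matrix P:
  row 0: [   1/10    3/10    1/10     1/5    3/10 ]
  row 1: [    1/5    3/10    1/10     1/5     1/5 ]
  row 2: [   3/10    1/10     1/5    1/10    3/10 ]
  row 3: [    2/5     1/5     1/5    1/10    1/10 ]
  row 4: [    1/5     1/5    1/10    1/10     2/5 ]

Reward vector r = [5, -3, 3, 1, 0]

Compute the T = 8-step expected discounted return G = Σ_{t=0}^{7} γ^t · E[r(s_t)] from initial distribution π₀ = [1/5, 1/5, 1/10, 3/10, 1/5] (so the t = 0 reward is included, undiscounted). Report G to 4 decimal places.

t=0: π = [0.2000, 0.2000, 0.1000, 0.3000, 0.2000], E[r] = 1.0000, γ^t·E[r] = 1.000000, running G = 1.000000
t=1: π = [0.2500, 0.2300, 0.1400, 0.1400, 0.2400], E[r] = 1.1200, γ^t·E[r] = 0.784000, running G = 1.784000
t=2: π = [0.2170, 0.2340, 0.1280, 0.1480, 0.2730], E[r] = 0.9150, γ^t·E[r] = 0.448350, running G = 2.232350
t=3: π = [0.2207, 0.2323, 0.1276, 0.1451, 0.2743], E[r] = 0.9345, γ^t·E[r] = 0.320534, running G = 2.552884
t=4: π = [0.2197, 0.2325, 0.1273, 0.1453, 0.2752], E[r] = 0.9280, γ^t·E[r] = 0.222822, running G = 2.775706
t=5: π = [0.2198, 0.2325, 0.1273, 0.1452, 0.2752], E[r] = 0.9286, γ^t·E[r] = 0.156067, running G = 2.931773
t=6: π = [0.2198, 0.2325, 0.1272, 0.1452, 0.2752], E[r] = 0.9284, γ^t·E[r] = 0.109226, running G = 3.040999
t=7: π = [0.2198, 0.2325, 0.1272, 0.1452, 0.2752], E[r] = 0.9284, γ^t·E[r] = 0.076459, running G = 3.117458

G = 3.1175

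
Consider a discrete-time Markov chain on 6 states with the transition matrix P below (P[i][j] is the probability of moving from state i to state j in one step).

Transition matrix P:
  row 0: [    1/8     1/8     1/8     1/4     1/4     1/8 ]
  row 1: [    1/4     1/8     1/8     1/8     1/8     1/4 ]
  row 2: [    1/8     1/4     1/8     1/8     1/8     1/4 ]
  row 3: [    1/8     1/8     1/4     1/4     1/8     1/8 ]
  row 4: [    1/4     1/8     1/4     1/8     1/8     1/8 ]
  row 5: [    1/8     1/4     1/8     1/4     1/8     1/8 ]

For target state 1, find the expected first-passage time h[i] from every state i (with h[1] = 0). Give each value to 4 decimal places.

First-step conditioning: h[1] = 0; for i ≠ 1, h[i] = 1 + Σ_k P[i][k]·h[k].
  h[0] = 1 + 1/8·h[0] + 1/8·h[2] + 1/4·h[3] + 1/4·h[4] + 1/8·h[5]
  h[2] = 1 + 1/8·h[0] + 1/8·h[2] + 1/8·h[3] + 1/8·h[4] + 1/4·h[5]
  h[3] = 1 + 1/8·h[0] + 1/4·h[2] + 1/4·h[3] + 1/8·h[4] + 1/8·h[5]
  h[4] = 1 + 1/4·h[0] + 1/4·h[2] + 1/8·h[3] + 1/8·h[4] + 1/8·h[5]
  h[5] = 1 + 1/8·h[0] + 1/8·h[2] + 1/4·h[3] + 1/8·h[4] + 1/8·h[5]
Solving the 5×5 linear system over states ≠ 1 gives exactly h = [346/57, 0, 896/171, 1022/171, 1024/171, 910/171] (h[1] = 0 is the target).

h = [6.0702, 0.0000, 5.2398, 5.9766, 5.9883, 5.3216]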